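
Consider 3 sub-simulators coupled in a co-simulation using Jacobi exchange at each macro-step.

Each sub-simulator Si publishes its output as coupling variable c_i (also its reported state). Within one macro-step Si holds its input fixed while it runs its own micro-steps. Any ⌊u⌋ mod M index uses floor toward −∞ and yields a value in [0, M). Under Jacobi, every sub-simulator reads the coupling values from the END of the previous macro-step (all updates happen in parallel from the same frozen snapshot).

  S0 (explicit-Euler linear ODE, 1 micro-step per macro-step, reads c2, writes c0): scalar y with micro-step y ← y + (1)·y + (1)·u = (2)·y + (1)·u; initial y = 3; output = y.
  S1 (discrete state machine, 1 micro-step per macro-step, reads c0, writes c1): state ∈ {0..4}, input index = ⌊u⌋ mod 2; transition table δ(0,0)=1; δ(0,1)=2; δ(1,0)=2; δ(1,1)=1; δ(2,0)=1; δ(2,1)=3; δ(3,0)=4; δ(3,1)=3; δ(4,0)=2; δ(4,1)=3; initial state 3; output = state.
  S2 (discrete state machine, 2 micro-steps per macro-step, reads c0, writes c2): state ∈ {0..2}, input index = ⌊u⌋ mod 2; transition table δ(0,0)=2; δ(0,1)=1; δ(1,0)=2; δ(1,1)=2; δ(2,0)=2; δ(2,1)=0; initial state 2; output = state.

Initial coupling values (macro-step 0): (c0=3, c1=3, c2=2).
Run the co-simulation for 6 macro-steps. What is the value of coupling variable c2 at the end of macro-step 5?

macro 1: S0 reads c2=2 → after 1×micro: 8; S1 reads c0=3 → after 1×micro: 3; S2 reads c0=3 → after 2×micro: 1 ⇒ (c0=8, c1=3, c2=1)
macro 2: S0 reads c2=1 → after 1×micro: 17; S1 reads c0=8 → after 1×micro: 4; S2 reads c0=8 → after 2×micro: 2 ⇒ (c0=17, c1=4, c2=2)
macro 3: S0 reads c2=2 → after 1×micro: 36; S1 reads c0=17 → after 1×micro: 3; S2 reads c0=17 → after 2×micro: 1 ⇒ (c0=36, c1=3, c2=1)
macro 4: S0 reads c2=1 → after 1×micro: 73; S1 reads c0=36 → after 1×micro: 4; S2 reads c0=36 → after 2×micro: 2 ⇒ (c0=73, c1=4, c2=2)
macro 5: S0 reads c2=2 → after 1×micro: 148; S1 reads c0=73 → after 1×micro: 3; S2 reads c0=73 → after 2×micro: 1 ⇒ (c0=148, c1=3, c2=1)
macro 6: S0 reads c2=1 → after 1×micro: 297; S1 reads c0=148 → after 1×micro: 4; S2 reads c0=148 → after 2×micro: 2 ⇒ (c0=297, c1=4, c2=2)

c2 at macro-step 5 = 1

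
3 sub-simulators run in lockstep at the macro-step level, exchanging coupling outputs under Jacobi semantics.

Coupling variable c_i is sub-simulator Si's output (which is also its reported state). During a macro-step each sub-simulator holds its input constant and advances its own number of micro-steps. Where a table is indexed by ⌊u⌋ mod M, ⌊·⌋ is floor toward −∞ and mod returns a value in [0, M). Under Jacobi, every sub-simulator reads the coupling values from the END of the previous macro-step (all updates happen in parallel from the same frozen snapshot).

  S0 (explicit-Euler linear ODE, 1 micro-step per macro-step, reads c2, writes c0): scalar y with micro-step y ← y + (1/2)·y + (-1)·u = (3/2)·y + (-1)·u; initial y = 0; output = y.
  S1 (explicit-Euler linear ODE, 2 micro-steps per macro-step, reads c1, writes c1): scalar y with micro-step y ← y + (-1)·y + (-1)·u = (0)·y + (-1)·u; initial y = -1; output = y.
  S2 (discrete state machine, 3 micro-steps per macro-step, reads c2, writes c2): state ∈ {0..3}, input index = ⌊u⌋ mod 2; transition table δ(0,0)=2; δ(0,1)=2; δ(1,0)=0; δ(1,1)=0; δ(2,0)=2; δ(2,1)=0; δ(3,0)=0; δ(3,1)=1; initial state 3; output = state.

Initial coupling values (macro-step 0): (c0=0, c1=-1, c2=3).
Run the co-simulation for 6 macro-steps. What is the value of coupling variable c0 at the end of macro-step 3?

c0 at macro-step 3 = -47/4

macro 1: S0 reads c2=3 → after 1×micro: -3; S1 reads c1=-1 → after 2×micro: 1; S2 reads c2=3 → after 3×micro: 2 ⇒ (c0=-3, c1=1, c2=2)
macro 2: S0 reads c2=2 → after 1×micro: -13/2; S1 reads c1=1 → after 2×micro: -1; S2 reads c2=2 → after 3×micro: 2 ⇒ (c0=-13/2, c1=-1, c2=2)
macro 3: S0 reads c2=2 → after 1×micro: -47/4; S1 reads c1=-1 → after 2×micro: 1; S2 reads c2=2 → after 3×micro: 2 ⇒ (c0=-47/4, c1=1, c2=2)
macro 4: S0 reads c2=2 → after 1×micro: -157/8; S1 reads c1=1 → after 2×micro: -1; S2 reads c2=2 → after 3×micro: 2 ⇒ (c0=-157/8, c1=-1, c2=2)
macro 5: S0 reads c2=2 → after 1×micro: -503/16; S1 reads c1=-1 → after 2×micro: 1; S2 reads c2=2 → after 3×micro: 2 ⇒ (c0=-503/16, c1=1, c2=2)
macro 6: S0 reads c2=2 → after 1×micro: -1573/32; S1 reads c1=1 → after 2×micro: -1; S2 reads c2=2 → after 3×micro: 2 ⇒ (c0=-1573/32, c1=-1, c2=2)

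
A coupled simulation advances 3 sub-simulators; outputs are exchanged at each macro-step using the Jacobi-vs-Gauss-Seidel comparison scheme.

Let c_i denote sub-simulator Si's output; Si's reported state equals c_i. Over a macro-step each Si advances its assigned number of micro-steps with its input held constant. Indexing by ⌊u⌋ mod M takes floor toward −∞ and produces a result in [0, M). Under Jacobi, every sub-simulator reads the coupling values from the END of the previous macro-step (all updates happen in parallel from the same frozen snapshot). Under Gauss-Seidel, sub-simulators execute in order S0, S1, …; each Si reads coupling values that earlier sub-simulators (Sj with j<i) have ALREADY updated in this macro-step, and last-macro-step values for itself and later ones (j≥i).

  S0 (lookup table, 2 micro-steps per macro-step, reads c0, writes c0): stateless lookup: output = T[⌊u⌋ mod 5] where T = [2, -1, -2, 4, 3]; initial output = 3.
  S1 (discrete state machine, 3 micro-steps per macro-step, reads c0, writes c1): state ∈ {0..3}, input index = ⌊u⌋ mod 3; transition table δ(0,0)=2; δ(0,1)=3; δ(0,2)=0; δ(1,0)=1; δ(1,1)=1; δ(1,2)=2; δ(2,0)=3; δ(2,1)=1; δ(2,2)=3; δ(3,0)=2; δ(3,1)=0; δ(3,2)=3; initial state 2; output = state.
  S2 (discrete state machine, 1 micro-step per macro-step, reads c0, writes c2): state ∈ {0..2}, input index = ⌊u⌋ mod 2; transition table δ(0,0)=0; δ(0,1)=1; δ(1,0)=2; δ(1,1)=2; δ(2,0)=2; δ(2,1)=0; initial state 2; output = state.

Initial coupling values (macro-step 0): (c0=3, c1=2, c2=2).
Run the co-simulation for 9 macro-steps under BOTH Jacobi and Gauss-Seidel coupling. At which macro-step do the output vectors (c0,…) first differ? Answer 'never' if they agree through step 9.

first divergence at macro-step: 1

[Jacobi] macro 1: S0 reads c0=3 → after 2×micro: 4; S1 reads c0=3 → after 3×micro: 3; S2 reads c0=3 → after 1×micro: 0 ⇒ (c0=4, c1=3, c2=0)
[Jacobi] macro 2: S0 reads c0=4 → after 2×micro: 3; S1 reads c0=4 → after 3×micro: 0; S2 reads c0=4 → after 1×micro: 0 ⇒ (c0=3, c1=0, c2=0)
[Jacobi] macro 3: S0 reads c0=3 → after 2×micro: 4; S1 reads c0=3 → after 3×micro: 2; S2 reads c0=3 → after 1×micro: 1 ⇒ (c0=4, c1=2, c2=1)
[Jacobi] macro 4: S0 reads c0=4 → after 2×micro: 3; S1 reads c0=4 → after 3×micro: 1; S2 reads c0=4 → after 1×micro: 2 ⇒ (c0=3, c1=1, c2=2)
[Jacobi] macro 5: S0 reads c0=3 → after 2×micro: 4; S1 reads c0=3 → after 3×micro: 1; S2 reads c0=3 → after 1×micro: 0 ⇒ (c0=4, c1=1, c2=0)
[Jacobi] macro 6: S0 reads c0=4 → after 2×micro: 3; S1 reads c0=4 → after 3×micro: 1; S2 reads c0=4 → after 1×micro: 0 ⇒ (c0=3, c1=1, c2=0)
[Jacobi] macro 7: S0 reads c0=3 → after 2×micro: 4; S1 reads c0=3 → after 3×micro: 1; S2 reads c0=3 → after 1×micro: 1 ⇒ (c0=4, c1=1, c2=1)
[Jacobi] macro 8: S0 reads c0=4 → after 2×micro: 3; S1 reads c0=4 → after 3×micro: 1; S2 reads c0=4 → after 1×micro: 2 ⇒ (c0=3, c1=1, c2=2)
[Jacobi] macro 9: S0 reads c0=3 → after 2×micro: 4; S1 reads c0=3 → after 3×micro: 1; S2 reads c0=3 → after 1×micro: 0 ⇒ (c0=4, c1=1, c2=0)
[Gauss-Seidel] macro 1: S0 reads c0=3 → after 2×micro: 4; S1 reads c0=4 → after 3×micro: 1; S2 reads c0=4 → after 1×micro: 2 ⇒ (c0=4, c1=1, c2=2)
[Gauss-Seidel] macro 2: S0 reads c0=4 → after 2×micro: 3; S1 reads c0=3 → after 3×micro: 1; S2 reads c0=3 → after 1×micro: 0 ⇒ (c0=3, c1=1, c2=0)
[Gauss-Seidel] macro 3: S0 reads c0=3 → after 2×micro: 4; S1 reads c0=4 → after 3×micro: 1; S2 reads c0=4 → after 1×micro: 0 ⇒ (c0=4, c1=1, c2=0)
[Gauss-Seidel] macro 4: S0 reads c0=4 → after 2×micro: 3; S1 reads c0=3 → after 3×micro: 1; S2 reads c0=3 → after 1×micro: 1 ⇒ (c0=3, c1=1, c2=1)
[Gauss-Seidel] macro 5: S0 reads c0=3 → after 2×micro: 4; S1 reads c0=4 → after 3×micro: 1; S2 reads c0=4 → after 1×micro: 2 ⇒ (c0=4, c1=1, c2=2)
[Gauss-Seidel] macro 6: S0 reads c0=4 → after 2×micro: 3; S1 reads c0=3 → after 3×micro: 1; S2 reads c0=3 → after 1×micro: 0 ⇒ (c0=3, c1=1, c2=0)
[Gauss-Seidel] macro 7: S0 reads c0=3 → after 2×micro: 4; S1 reads c0=4 → after 3×micro: 1; S2 reads c0=4 → after 1×micro: 0 ⇒ (c0=4, c1=1, c2=0)
[Gauss-Seidel] macro 8: S0 reads c0=4 → after 2×micro: 3; S1 reads c0=3 → after 3×micro: 1; S2 reads c0=3 → after 1×micro: 1 ⇒ (c0=3, c1=1, c2=1)
[Gauss-Seidel] macro 9: S0 reads c0=3 → after 2×micro: 4; S1 reads c0=4 → after 3×micro: 1; S2 reads c0=4 → after 1×micro: 2 ⇒ (c0=4, c1=1, c2=2)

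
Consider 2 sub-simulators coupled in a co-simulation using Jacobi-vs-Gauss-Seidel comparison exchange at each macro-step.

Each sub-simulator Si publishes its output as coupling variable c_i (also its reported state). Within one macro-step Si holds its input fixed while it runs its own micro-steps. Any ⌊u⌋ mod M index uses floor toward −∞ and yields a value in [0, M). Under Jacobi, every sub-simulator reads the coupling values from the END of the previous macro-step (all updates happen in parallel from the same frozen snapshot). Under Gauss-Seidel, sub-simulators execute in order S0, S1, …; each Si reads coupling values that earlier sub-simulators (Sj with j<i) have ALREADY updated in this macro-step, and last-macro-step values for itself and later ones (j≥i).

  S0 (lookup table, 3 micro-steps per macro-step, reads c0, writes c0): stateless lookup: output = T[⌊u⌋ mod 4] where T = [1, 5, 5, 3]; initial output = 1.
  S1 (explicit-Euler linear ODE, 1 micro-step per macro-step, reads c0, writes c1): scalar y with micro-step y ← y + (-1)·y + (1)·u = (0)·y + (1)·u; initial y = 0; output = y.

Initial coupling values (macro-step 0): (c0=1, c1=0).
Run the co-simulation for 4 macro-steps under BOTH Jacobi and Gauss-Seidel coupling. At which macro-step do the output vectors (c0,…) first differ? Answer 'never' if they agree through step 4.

[Jacobi] macro 1: S0 reads c0=1 → after 3×micro: 5; S1 reads c0=1 → after 1×micro: 1 ⇒ (c0=5, c1=1)
[Jacobi] macro 2: S0 reads c0=5 → after 3×micro: 5; S1 reads c0=5 → after 1×micro: 5 ⇒ (c0=5, c1=5)
[Jacobi] macro 3: S0 reads c0=5 → after 3×micro: 5; S1 reads c0=5 → after 1×micro: 5 ⇒ (c0=5, c1=5)
[Jacobi] macro 4: S0 reads c0=5 → after 3×micro: 5; S1 reads c0=5 → after 1×micro: 5 ⇒ (c0=5, c1=5)
[Gauss-Seidel] macro 1: S0 reads c0=1 → after 3×micro: 5; S1 reads c0=5 → after 1×micro: 5 ⇒ (c0=5, c1=5)
[Gauss-Seidel] macro 2: S0 reads c0=5 → after 3×micro: 5; S1 reads c0=5 → after 1×micro: 5 ⇒ (c0=5, c1=5)
[Gauss-Seidel] macro 3: S0 reads c0=5 → after 3×micro: 5; S1 reads c0=5 → after 1×micro: 5 ⇒ (c0=5, c1=5)
[Gauss-Seidel] macro 4: S0 reads c0=5 → after 3×micro: 5; S1 reads c0=5 → after 1×micro: 5 ⇒ (c0=5, c1=5)

first divergence at macro-step: 1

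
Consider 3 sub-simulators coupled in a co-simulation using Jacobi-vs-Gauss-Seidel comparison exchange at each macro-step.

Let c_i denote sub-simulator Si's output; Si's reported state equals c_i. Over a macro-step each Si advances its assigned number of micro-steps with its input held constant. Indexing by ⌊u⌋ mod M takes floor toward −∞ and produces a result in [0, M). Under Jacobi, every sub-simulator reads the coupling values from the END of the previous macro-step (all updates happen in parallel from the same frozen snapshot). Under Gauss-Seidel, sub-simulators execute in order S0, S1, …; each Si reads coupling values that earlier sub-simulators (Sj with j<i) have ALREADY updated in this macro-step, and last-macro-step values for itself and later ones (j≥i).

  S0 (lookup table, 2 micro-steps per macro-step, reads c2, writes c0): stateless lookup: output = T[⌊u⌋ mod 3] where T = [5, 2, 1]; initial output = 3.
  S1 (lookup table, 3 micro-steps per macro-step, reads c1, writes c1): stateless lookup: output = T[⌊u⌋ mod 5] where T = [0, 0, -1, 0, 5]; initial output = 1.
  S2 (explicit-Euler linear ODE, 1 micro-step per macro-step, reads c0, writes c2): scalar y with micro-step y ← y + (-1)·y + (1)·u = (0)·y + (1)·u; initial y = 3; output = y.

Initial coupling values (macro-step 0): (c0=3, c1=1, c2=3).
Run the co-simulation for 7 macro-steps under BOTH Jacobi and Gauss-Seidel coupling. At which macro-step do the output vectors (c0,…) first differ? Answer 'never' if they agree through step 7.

first divergence at macro-step: 1

[Jacobi] macro 1: S0 reads c2=3 → after 2×micro: 5; S1 reads c1=1 → after 3×micro: 0; S2 reads c0=3 → after 1×micro: 3 ⇒ (c0=5, c1=0, c2=3)
[Jacobi] macro 2: S0 reads c2=3 → after 2×micro: 5; S1 reads c1=0 → after 3×micro: 0; S2 reads c0=5 → after 1×micro: 5 ⇒ (c0=5, c1=0, c2=5)
[Jacobi] macro 3: S0 reads c2=5 → after 2×micro: 1; S1 reads c1=0 → after 3×micro: 0; S2 reads c0=5 → after 1×micro: 5 ⇒ (c0=1, c1=0, c2=5)
[Jacobi] macro 4: S0 reads c2=5 → after 2×micro: 1; S1 reads c1=0 → after 3×micro: 0; S2 reads c0=1 → after 1×micro: 1 ⇒ (c0=1, c1=0, c2=1)
[Jacobi] macro 5: S0 reads c2=1 → after 2×micro: 2; S1 reads c1=0 → after 3×micro: 0; S2 reads c0=1 → after 1×micro: 1 ⇒ (c0=2, c1=0, c2=1)
[Jacobi] macro 6: S0 reads c2=1 → after 2×micro: 2; S1 reads c1=0 → after 3×micro: 0; S2 reads c0=2 → after 1×micro: 2 ⇒ (c0=2, c1=0, c2=2)
[Jacobi] macro 7: S0 reads c2=2 → after 2×micro: 1; S1 reads c1=0 → after 3×micro: 0; S2 reads c0=2 → after 1×micro: 2 ⇒ (c0=1, c1=0, c2=2)
[Gauss-Seidel] macro 1: S0 reads c2=3 → after 2×micro: 5; S1 reads c1=1 → after 3×micro: 0; S2 reads c0=5 → after 1×micro: 5 ⇒ (c0=5, c1=0, c2=5)
[Gauss-Seidel] macro 2: S0 reads c2=5 → after 2×micro: 1; S1 reads c1=0 → after 3×micro: 0; S2 reads c0=1 → after 1×micro: 1 ⇒ (c0=1, c1=0, c2=1)
[Gauss-Seidel] macro 3: S0 reads c2=1 → after 2×micro: 2; S1 reads c1=0 → after 3×micro: 0; S2 reads c0=2 → after 1×micro: 2 ⇒ (c0=2, c1=0, c2=2)
[Gauss-Seidel] macro 4: S0 reads c2=2 → after 2×micro: 1; S1 reads c1=0 → after 3×micro: 0; S2 reads c0=1 → after 1×micro: 1 ⇒ (c0=1, c1=0, c2=1)
[Gauss-Seidel] macro 5: S0 reads c2=1 → after 2×micro: 2; S1 reads c1=0 → after 3×micro: 0; S2 reads c0=2 → after 1×micro: 2 ⇒ (c0=2, c1=0, c2=2)
[Gauss-Seidel] macro 6: S0 reads c2=2 → after 2×micro: 1; S1 reads c1=0 → after 3×micro: 0; S2 reads c0=1 → after 1×micro: 1 ⇒ (c0=1, c1=0, c2=1)
[Gauss-Seidel] macro 7: S0 reads c2=1 → after 2×micro: 2; S1 reads c1=0 → after 3×micro: 0; S2 reads c0=2 → after 1×micro: 2 ⇒ (c0=2, c1=0, c2=2)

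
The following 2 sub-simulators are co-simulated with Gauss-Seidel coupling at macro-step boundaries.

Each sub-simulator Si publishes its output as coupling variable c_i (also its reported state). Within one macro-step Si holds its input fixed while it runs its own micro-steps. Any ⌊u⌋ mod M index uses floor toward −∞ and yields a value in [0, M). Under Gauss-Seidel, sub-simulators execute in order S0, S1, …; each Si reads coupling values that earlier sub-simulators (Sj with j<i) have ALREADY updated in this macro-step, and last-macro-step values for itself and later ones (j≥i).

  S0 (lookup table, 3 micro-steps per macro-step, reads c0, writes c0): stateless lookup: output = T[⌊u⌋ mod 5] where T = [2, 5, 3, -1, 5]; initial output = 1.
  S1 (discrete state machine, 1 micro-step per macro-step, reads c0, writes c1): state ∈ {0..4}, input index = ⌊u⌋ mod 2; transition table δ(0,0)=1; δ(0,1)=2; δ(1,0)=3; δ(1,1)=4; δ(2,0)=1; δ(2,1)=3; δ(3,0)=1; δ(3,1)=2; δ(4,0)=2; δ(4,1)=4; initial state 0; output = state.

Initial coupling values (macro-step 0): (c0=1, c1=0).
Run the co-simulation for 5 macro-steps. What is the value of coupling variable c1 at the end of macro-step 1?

c1 at macro-step 1 = 2

macro 1: S0 reads c0=1 → after 3×micro: 5; S1 reads c0=5 → after 1×micro: 2 ⇒ (c0=5, c1=2)
macro 2: S0 reads c0=5 → after 3×micro: 2; S1 reads c0=2 → after 1×micro: 1 ⇒ (c0=2, c1=1)
macro 3: S0 reads c0=2 → after 3×micro: 3; S1 reads c0=3 → after 1×micro: 4 ⇒ (c0=3, c1=4)
macro 4: S0 reads c0=3 → after 3×micro: -1; S1 reads c0=-1 → after 1×micro: 4 ⇒ (c0=-1, c1=4)
macro 5: S0 reads c0=-1 → after 3×micro: 5; S1 reads c0=5 → after 1×micro: 4 ⇒ (c0=5, c1=4)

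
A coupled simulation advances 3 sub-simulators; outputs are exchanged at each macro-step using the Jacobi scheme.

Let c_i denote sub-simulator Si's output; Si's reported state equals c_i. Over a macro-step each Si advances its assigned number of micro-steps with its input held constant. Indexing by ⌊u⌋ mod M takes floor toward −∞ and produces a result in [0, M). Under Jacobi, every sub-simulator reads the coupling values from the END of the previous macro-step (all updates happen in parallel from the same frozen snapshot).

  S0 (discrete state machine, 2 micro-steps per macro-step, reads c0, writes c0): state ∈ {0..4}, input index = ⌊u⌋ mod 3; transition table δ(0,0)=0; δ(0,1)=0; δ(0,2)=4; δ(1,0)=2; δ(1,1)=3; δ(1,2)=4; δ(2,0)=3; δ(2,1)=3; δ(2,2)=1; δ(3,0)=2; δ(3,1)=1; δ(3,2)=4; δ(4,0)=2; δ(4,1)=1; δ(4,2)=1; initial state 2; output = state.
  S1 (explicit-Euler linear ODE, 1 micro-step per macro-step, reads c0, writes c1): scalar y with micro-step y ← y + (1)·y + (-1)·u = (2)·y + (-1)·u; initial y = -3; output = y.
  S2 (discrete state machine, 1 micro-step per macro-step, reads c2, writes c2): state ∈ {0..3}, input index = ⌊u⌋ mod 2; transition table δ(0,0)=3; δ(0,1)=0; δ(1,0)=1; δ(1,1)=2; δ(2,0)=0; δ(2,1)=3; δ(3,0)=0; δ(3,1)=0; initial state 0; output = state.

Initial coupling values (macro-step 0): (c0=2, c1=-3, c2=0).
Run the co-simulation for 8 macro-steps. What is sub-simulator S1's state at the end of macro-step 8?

S1 state at macro-step 8 = -1469

macro 1: S0 reads c0=2 → after 2×micro: 4; S1 reads c0=2 → after 1×micro: -8; S2 reads c2=0 → after 1×micro: 3 ⇒ (c0=4, c1=-8, c2=3)
macro 2: S0 reads c0=4 → after 2×micro: 3; S1 reads c0=4 → after 1×micro: -20; S2 reads c2=3 → after 1×micro: 0 ⇒ (c0=3, c1=-20, c2=0)
macro 3: S0 reads c0=3 → after 2×micro: 3; S1 reads c0=3 → after 1×micro: -43; S2 reads c2=0 → after 1×micro: 3 ⇒ (c0=3, c1=-43, c2=3)
macro 4: S0 reads c0=3 → after 2×micro: 3; S1 reads c0=3 → after 1×micro: -89; S2 reads c2=3 → after 1×micro: 0 ⇒ (c0=3, c1=-89, c2=0)
macro 5: S0 reads c0=3 → after 2×micro: 3; S1 reads c0=3 → after 1×micro: -181; S2 reads c2=0 → after 1×micro: 3 ⇒ (c0=3, c1=-181, c2=3)
macro 6: S0 reads c0=3 → after 2×micro: 3; S1 reads c0=3 → after 1×micro: -365; S2 reads c2=3 → after 1×micro: 0 ⇒ (c0=3, c1=-365, c2=0)
macro 7: S0 reads c0=3 → after 2×micro: 3; S1 reads c0=3 → after 1×micro: -733; S2 reads c2=0 → after 1×micro: 3 ⇒ (c0=3, c1=-733, c2=3)
macro 8: S0 reads c0=3 → after 2×micro: 3; S1 reads c0=3 → after 1×micro: -1469; S2 reads c2=3 → after 1×micro: 0 ⇒ (c0=3, c1=-1469, c2=0)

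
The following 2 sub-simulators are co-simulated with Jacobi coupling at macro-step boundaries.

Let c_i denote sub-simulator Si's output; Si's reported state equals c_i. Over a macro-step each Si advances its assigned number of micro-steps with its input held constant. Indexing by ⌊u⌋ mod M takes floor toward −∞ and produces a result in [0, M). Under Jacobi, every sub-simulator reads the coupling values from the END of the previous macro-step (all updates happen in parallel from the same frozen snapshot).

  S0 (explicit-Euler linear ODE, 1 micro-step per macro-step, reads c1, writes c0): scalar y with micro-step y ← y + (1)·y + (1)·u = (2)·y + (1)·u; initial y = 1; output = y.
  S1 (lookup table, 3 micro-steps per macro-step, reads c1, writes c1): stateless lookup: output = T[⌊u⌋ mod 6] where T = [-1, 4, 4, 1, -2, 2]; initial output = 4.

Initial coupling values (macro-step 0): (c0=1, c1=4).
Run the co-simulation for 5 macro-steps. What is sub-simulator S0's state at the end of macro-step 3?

macro 1: S0 reads c1=4 → after 1×micro: 6; S1 reads c1=4 → after 3×micro: -2 ⇒ (c0=6, c1=-2)
macro 2: S0 reads c1=-2 → after 1×micro: 10; S1 reads c1=-2 → after 3×micro: -2 ⇒ (c0=10, c1=-2)
macro 3: S0 reads c1=-2 → after 1×micro: 18; S1 reads c1=-2 → after 3×micro: -2 ⇒ (c0=18, c1=-2)
macro 4: S0 reads c1=-2 → after 1×micro: 34; S1 reads c1=-2 → after 3×micro: -2 ⇒ (c0=34, c1=-2)
macro 5: S0 reads c1=-2 → after 1×micro: 66; S1 reads c1=-2 → after 3×micro: -2 ⇒ (c0=66, c1=-2)

S0 state at macro-step 3 = 18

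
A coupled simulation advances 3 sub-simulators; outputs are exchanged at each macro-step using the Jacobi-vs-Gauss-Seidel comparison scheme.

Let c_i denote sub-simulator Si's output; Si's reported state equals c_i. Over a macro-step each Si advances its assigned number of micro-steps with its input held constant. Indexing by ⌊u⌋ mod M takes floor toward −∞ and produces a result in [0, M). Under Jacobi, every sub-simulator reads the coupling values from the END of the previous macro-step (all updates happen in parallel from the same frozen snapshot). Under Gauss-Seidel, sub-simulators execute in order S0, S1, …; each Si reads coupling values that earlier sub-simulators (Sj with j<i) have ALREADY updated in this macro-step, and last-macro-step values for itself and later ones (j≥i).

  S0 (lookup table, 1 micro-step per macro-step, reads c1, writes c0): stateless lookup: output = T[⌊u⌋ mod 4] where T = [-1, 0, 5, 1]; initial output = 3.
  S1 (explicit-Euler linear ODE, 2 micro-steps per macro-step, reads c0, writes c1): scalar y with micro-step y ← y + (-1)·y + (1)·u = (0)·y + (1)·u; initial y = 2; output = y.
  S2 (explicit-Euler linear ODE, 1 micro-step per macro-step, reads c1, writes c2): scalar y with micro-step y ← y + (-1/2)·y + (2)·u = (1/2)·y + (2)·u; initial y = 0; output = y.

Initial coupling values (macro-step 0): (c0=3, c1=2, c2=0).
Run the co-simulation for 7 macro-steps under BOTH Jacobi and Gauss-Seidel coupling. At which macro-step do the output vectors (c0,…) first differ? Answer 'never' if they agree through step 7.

[Jacobi] macro 1: S0 reads c1=2 → after 1×micro: 5; S1 reads c0=3 → after 2×micro: 3; S2 reads c1=2 → after 1×micro: 4 ⇒ (c0=5, c1=3, c2=4)
[Jacobi] macro 2: S0 reads c1=3 → after 1×micro: 1; S1 reads c0=5 → after 2×micro: 5; S2 reads c1=3 → after 1×micro: 8 ⇒ (c0=1, c1=5, c2=8)
[Jacobi] macro 3: S0 reads c1=5 → after 1×micro: 0; S1 reads c0=1 → after 2×micro: 1; S2 reads c1=5 → after 1×micro: 14 ⇒ (c0=0, c1=1, c2=14)
[Jacobi] macro 4: S0 reads c1=1 → after 1×micro: 0; S1 reads c0=0 → after 2×micro: 0; S2 reads c1=1 → after 1×micro: 9 ⇒ (c0=0, c1=0, c2=9)
[Jacobi] macro 5: S0 reads c1=0 → after 1×micro: -1; S1 reads c0=0 → after 2×micro: 0; S2 reads c1=0 → after 1×micro: 9/2 ⇒ (c0=-1, c1=0, c2=9/2)
[Jacobi] macro 6: S0 reads c1=0 → after 1×micro: -1; S1 reads c0=-1 → after 2×micro: -1; S2 reads c1=0 → after 1×micro: 9/4 ⇒ (c0=-1, c1=-1, c2=9/4)
[Jacobi] macro 7: S0 reads c1=-1 → after 1×micro: 1; S1 reads c0=-1 → after 2×micro: -1; S2 reads c1=-1 → after 1×micro: -7/8 ⇒ (c0=1, c1=-1, c2=-7/8)
[Gauss-Seidel] macro 1: S0 reads c1=2 → after 1×micro: 5; S1 reads c0=5 → after 2×micro: 5; S2 reads c1=5 → after 1×micro: 10 ⇒ (c0=5, c1=5, c2=10)
[Gauss-Seidel] macro 2: S0 reads c1=5 → after 1×micro: 0; S1 reads c0=0 → after 2×micro: 0; S2 reads c1=0 → after 1×micro: 5 ⇒ (c0=0, c1=0, c2=5)
[Gauss-Seidel] macro 3: S0 reads c1=0 → after 1×micro: -1; S1 reads c0=-1 → after 2×micro: -1; S2 reads c1=-1 → after 1×micro: 1/2 ⇒ (c0=-1, c1=-1, c2=1/2)
[Gauss-Seidel] macro 4: S0 reads c1=-1 → after 1×micro: 1; S1 reads c0=1 → after 2×micro: 1; S2 reads c1=1 → after 1×micro: 9/4 ⇒ (c0=1, c1=1, c2=9/4)
[Gauss-Seidel] macro 5: S0 reads c1=1 → after 1×micro: 0; S1 reads c0=0 → after 2×micro: 0; S2 reads c1=0 → after 1×micro: 9/8 ⇒ (c0=0, c1=0, c2=9/8)
[Gauss-Seidel] macro 6: S0 reads c1=0 → after 1×micro: -1; S1 reads c0=-1 → after 2×micro: -1; S2 reads c1=-1 → after 1×micro: -23/16 ⇒ (c0=-1, c1=-1, c2=-23/16)
[Gauss-Seidel] macro 7: S0 reads c1=-1 → after 1×micro: 1; S1 reads c0=1 → after 2×micro: 1; S2 reads c1=1 → after 1×micro: 41/32 ⇒ (c0=1, c1=1, c2=41/32)

first divergence at macro-step: 1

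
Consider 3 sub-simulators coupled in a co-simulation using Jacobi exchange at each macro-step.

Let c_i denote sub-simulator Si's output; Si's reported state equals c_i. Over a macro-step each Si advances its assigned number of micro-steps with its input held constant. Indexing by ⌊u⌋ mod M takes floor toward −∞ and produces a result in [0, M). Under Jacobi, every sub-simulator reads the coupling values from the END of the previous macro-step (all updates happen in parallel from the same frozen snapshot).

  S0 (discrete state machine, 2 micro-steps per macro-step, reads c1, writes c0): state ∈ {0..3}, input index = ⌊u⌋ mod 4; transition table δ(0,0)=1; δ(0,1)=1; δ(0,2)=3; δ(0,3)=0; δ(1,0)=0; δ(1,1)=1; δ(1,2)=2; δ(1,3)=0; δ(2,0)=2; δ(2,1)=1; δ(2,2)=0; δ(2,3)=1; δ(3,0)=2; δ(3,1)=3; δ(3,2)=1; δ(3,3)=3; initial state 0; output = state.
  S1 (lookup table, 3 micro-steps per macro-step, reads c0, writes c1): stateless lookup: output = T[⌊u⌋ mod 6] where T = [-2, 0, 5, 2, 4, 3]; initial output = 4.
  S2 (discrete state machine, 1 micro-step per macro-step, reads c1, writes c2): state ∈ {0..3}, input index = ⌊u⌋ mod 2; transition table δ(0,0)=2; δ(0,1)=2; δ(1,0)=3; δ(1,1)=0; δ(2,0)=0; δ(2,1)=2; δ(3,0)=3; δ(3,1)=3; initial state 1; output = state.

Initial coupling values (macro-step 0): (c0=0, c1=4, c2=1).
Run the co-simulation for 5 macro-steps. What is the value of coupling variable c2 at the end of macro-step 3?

macro 1: S0 reads c1=4 → after 2×micro: 0; S1 reads c0=0 → after 3×micro: -2; S2 reads c1=4 → after 1×micro: 3 ⇒ (c0=0, c1=-2, c2=3)
macro 2: S0 reads c1=-2 → after 2×micro: 1; S1 reads c0=0 → after 3×micro: -2; S2 reads c1=-2 → after 1×micro: 3 ⇒ (c0=1, c1=-2, c2=3)
macro 3: S0 reads c1=-2 → after 2×micro: 0; S1 reads c0=1 → after 3×micro: 0; S2 reads c1=-2 → after 1×micro: 3 ⇒ (c0=0, c1=0, c2=3)
macro 4: S0 reads c1=0 → after 2×micro: 0; S1 reads c0=0 → after 3×micro: -2; S2 reads c1=0 → after 1×micro: 3 ⇒ (c0=0, c1=-2, c2=3)
macro 5: S0 reads c1=-2 → after 2×micro: 1; S1 reads c0=0 → after 3×micro: -2; S2 reads c1=-2 → after 1×micro: 3 ⇒ (c0=1, c1=-2, c2=3)

c2 at macro-step 3 = 3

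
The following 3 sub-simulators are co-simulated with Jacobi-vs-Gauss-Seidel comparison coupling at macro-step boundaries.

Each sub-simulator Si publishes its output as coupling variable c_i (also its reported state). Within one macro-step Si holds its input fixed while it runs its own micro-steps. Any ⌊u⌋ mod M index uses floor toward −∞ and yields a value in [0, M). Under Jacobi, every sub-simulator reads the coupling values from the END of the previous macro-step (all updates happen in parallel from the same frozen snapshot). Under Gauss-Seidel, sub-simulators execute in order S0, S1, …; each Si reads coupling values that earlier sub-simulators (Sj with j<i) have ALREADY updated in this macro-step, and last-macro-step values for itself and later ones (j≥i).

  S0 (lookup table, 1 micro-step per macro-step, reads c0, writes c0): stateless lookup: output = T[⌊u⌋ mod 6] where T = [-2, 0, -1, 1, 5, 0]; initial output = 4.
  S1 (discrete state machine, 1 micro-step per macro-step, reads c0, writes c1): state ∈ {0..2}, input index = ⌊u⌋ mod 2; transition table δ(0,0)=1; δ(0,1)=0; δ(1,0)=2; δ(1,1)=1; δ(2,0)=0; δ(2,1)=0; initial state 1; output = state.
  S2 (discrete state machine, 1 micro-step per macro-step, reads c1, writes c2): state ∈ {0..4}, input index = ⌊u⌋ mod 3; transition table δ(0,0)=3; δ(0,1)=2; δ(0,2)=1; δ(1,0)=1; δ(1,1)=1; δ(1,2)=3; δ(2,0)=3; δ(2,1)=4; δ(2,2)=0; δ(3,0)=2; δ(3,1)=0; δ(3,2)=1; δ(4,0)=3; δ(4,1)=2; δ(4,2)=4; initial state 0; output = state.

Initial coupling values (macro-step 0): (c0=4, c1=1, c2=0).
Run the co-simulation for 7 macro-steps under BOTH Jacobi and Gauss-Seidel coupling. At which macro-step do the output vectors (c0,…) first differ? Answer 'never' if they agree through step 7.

[Jacobi] macro 1: S0 reads c0=4 → after 1×micro: 5; S1 reads c0=4 → after 1×micro: 2; S2 reads c1=1 → after 1×micro: 2 ⇒ (c0=5, c1=2, c2=2)
[Jacobi] macro 2: S0 reads c0=5 → after 1×micro: 0; S1 reads c0=5 → after 1×micro: 0; S2 reads c1=2 → after 1×micro: 0 ⇒ (c0=0, c1=0, c2=0)
[Jacobi] macro 3: S0 reads c0=0 → after 1×micro: -2; S1 reads c0=0 → after 1×micro: 1; S2 reads c1=0 → after 1×micro: 3 ⇒ (c0=-2, c1=1, c2=3)
[Jacobi] macro 4: S0 reads c0=-2 → after 1×micro: 5; S1 reads c0=-2 → after 1×micro: 2; S2 reads c1=1 → after 1×micro: 0 ⇒ (c0=5, c1=2, c2=0)
[Jacobi] macro 5: S0 reads c0=5 → after 1×micro: 0; S1 reads c0=5 → after 1×micro: 0; S2 reads c1=2 → after 1×micro: 1 ⇒ (c0=0, c1=0, c2=1)
[Jacobi] macro 6: S0 reads c0=0 → after 1×micro: -2; S1 reads c0=0 → after 1×micro: 1; S2 reads c1=0 → after 1×micro: 1 ⇒ (c0=-2, c1=1, c2=1)
[Jacobi] macro 7: S0 reads c0=-2 → after 1×micro: 5; S1 reads c0=-2 → after 1×micro: 2; S2 reads c1=1 → after 1×micro: 1 ⇒ (c0=5, c1=2, c2=1)
[Gauss-Seidel] macro 1: S0 reads c0=4 → after 1×micro: 5; S1 reads c0=5 → after 1×micro: 1; S2 reads c1=1 → after 1×micro: 2 ⇒ (c0=5, c1=1, c2=2)
[Gauss-Seidel] macro 2: S0 reads c0=5 → after 1×micro: 0; S1 reads c0=0 → after 1×micro: 2; S2 reads c1=2 → after 1×micro: 0 ⇒ (c0=0, c1=2, c2=0)
[Gauss-Seidel] macro 3: S0 reads c0=0 → after 1×micro: -2; S1 reads c0=-2 → after 1×micro: 0; S2 reads c1=0 → after 1×micro: 3 ⇒ (c0=-2, c1=0, c2=3)
[Gauss-Seidel] macro 4: S0 reads c0=-2 → after 1×micro: 5; S1 reads c0=5 → after 1×micro: 0; S2 reads c1=0 → after 1×micro: 2 ⇒ (c0=5, c1=0, c2=2)
[Gauss-Seidel] macro 5: S0 reads c0=5 → after 1×micro: 0; S1 reads c0=0 → after 1×micro: 1; S2 reads c1=1 → after 1×micro: 4 ⇒ (c0=0, c1=1, c2=4)
[Gauss-Seidel] macro 6: S0 reads c0=0 → after 1×micro: -2; S1 reads c0=-2 → after 1×micro: 2; S2 reads c1=2 → after 1×micro: 4 ⇒ (c0=-2, c1=2, c2=4)
[Gauss-Seidel] macro 7: S0 reads c0=-2 → after 1×micro: 5; S1 reads c0=5 → after 1×micro: 0; S2 reads c1=0 → after 1×micro: 3 ⇒ (c0=5, c1=0, c2=3)

first divergence at macro-step: 1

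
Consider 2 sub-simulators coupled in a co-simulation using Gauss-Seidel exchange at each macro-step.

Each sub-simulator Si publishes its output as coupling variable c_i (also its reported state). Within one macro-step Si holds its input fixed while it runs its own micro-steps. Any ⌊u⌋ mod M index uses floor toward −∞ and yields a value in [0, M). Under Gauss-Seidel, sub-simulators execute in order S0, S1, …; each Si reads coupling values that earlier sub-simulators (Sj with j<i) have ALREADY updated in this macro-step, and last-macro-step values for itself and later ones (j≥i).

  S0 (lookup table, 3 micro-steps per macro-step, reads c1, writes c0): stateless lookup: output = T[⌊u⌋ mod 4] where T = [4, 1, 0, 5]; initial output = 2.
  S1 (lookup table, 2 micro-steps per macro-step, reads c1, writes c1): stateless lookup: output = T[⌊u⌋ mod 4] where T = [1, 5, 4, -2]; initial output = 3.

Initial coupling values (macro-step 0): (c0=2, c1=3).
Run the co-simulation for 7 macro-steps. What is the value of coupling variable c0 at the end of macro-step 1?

c0 at macro-step 1 = 5

macro 1: S0 reads c1=3 → after 3×micro: 5; S1 reads c1=3 → after 2×micro: -2 ⇒ (c0=5, c1=-2)
macro 2: S0 reads c1=-2 → after 3×micro: 0; S1 reads c1=-2 → after 2×micro: 4 ⇒ (c0=0, c1=4)
macro 3: S0 reads c1=4 → after 3×micro: 4; S1 reads c1=4 → after 2×micro: 1 ⇒ (c0=4, c1=1)
macro 4: S0 reads c1=1 → after 3×micro: 1; S1 reads c1=1 → after 2×micro: 5 ⇒ (c0=1, c1=5)
macro 5: S0 reads c1=5 → after 3×micro: 1; S1 reads c1=5 → after 2×micro: 5 ⇒ (c0=1, c1=5)
macro 6: S0 reads c1=5 → after 3×micro: 1; S1 reads c1=5 → after 2×micro: 5 ⇒ (c0=1, c1=5)
macro 7: S0 reads c1=5 → after 3×micro: 1; S1 reads c1=5 → after 2×micro: 5 ⇒ (c0=1, c1=5)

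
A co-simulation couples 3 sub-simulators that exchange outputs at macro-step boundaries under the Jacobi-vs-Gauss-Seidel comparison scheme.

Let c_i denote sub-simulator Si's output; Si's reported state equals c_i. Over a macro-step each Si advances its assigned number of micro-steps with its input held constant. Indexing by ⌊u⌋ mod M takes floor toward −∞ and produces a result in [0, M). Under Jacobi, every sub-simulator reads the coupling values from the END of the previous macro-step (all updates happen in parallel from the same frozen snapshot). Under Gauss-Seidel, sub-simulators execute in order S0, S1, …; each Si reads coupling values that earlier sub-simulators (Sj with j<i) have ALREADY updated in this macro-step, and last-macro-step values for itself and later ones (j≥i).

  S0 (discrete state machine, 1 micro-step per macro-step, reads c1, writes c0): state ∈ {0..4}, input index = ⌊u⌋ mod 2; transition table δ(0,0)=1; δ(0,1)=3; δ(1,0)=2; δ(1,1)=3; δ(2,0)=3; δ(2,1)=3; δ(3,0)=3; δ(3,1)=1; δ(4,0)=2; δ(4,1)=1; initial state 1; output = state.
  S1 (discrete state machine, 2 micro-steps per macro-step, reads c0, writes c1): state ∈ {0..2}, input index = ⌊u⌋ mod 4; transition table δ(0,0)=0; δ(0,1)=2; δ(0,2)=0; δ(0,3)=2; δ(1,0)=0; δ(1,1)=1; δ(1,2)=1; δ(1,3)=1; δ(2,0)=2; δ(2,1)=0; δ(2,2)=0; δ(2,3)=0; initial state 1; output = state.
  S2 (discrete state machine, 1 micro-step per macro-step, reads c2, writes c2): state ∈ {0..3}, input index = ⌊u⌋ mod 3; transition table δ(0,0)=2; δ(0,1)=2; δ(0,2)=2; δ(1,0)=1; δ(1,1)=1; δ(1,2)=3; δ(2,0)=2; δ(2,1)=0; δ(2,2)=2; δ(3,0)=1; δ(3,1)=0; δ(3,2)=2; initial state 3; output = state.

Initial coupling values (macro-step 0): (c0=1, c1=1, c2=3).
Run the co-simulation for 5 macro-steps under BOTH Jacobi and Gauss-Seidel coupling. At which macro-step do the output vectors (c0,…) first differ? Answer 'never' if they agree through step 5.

[Jacobi] macro 1: S0 reads c1=1 → after 1×micro: 3; S1 reads c0=1 → after 2×micro: 1; S2 reads c2=3 → after 1×micro: 1 ⇒ (c0=3, c1=1, c2=1)
[Jacobi] macro 2: S0 reads c1=1 → after 1×micro: 1; S1 reads c0=3 → after 2×micro: 1; S2 reads c2=1 → after 1×micro: 1 ⇒ (c0=1, c1=1, c2=1)
[Jacobi] macro 3: S0 reads c1=1 → after 1×micro: 3; S1 reads c0=1 → after 2×micro: 1; S2 reads c2=1 → after 1×micro: 1 ⇒ (c0=3, c1=1, c2=1)
[Jacobi] macro 4: S0 reads c1=1 → after 1×micro: 1; S1 reads c0=3 → after 2×micro: 1; S2 reads c2=1 → after 1×micro: 1 ⇒ (c0=1, c1=1, c2=1)
[Jacobi] macro 5: S0 reads c1=1 → after 1×micro: 3; S1 reads c0=1 → after 2×micro: 1; S2 reads c2=1 → after 1×micro: 1 ⇒ (c0=3, c1=1, c2=1)
[Gauss-Seidel] macro 1: S0 reads c1=1 → after 1×micro: 3; S1 reads c0=3 → after 2×micro: 1; S2 reads c2=3 → after 1×micro: 1 ⇒ (c0=3, c1=1, c2=1)
[Gauss-Seidel] macro 2: S0 reads c1=1 → after 1×micro: 1; S1 reads c0=1 → after 2×micro: 1; S2 reads c2=1 → after 1×micro: 1 ⇒ (c0=1, c1=1, c2=1)
[Gauss-Seidel] macro 3: S0 reads c1=1 → after 1×micro: 3; S1 reads c0=3 → after 2×micro: 1; S2 reads c2=1 → after 1×micro: 1 ⇒ (c0=3, c1=1, c2=1)
[Gauss-Seidel] macro 4: S0 reads c1=1 → after 1×micro: 1; S1 reads c0=1 → after 2×micro: 1; S2 reads c2=1 → after 1×micro: 1 ⇒ (c0=1, c1=1, c2=1)
[Gauss-Seidel] macro 5: S0 reads c1=1 → after 1×micro: 3; S1 reads c0=3 → after 2×micro: 1; S2 reads c2=1 → after 1×micro: 1 ⇒ (c0=3, c1=1, c2=1)

first divergence at macro-step: never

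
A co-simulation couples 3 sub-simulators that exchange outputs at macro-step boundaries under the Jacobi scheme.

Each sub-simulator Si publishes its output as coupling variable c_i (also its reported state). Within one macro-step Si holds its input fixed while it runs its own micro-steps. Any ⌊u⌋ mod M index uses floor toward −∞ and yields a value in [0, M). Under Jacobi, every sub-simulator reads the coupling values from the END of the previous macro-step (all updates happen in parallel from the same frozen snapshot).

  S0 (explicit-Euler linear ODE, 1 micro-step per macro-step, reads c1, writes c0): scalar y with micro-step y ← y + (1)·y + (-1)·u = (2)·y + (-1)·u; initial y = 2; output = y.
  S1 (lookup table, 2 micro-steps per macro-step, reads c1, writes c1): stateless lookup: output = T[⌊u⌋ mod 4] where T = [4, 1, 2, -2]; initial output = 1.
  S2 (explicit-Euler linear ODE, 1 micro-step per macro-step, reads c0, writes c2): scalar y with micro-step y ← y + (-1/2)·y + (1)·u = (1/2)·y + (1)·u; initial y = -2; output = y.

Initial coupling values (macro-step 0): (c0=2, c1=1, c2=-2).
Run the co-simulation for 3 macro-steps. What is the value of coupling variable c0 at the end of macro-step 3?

macro 1: S0 reads c1=1 → after 1×micro: 3; S1 reads c1=1 → after 2×micro: 1; S2 reads c0=2 → after 1×micro: 1 ⇒ (c0=3, c1=1, c2=1)
macro 2: S0 reads c1=1 → after 1×micro: 5; S1 reads c1=1 → after 2×micro: 1; S2 reads c0=3 → after 1×micro: 7/2 ⇒ (c0=5, c1=1, c2=7/2)
macro 3: S0 reads c1=1 → after 1×micro: 9; S1 reads c1=1 → after 2×micro: 1; S2 reads c0=5 → after 1×micro: 27/4 ⇒ (c0=9, c1=1, c2=27/4)

c0 at macro-step 3 = 9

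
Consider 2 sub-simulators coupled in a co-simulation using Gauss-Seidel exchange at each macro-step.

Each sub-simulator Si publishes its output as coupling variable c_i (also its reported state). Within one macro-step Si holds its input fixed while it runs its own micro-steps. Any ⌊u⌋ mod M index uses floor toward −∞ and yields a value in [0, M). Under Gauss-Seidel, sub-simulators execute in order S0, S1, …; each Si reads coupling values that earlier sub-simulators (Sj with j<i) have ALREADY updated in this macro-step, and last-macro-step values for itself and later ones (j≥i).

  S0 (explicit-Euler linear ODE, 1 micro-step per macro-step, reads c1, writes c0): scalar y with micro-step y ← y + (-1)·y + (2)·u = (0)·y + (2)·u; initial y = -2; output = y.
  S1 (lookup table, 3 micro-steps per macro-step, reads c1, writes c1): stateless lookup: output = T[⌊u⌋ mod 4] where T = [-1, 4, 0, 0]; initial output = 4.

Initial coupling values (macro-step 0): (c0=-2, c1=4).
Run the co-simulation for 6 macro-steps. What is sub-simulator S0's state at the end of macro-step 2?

macro 1: S0 reads c1=4 → after 1×micro: 8; S1 reads c1=4 → after 3×micro: -1 ⇒ (c0=8, c1=-1)
macro 2: S0 reads c1=-1 → after 1×micro: -2; S1 reads c1=-1 → after 3×micro: 0 ⇒ (c0=-2, c1=0)
macro 3: S0 reads c1=0 → after 1×micro: 0; S1 reads c1=0 → after 3×micro: -1 ⇒ (c0=0, c1=-1)
macro 4: S0 reads c1=-1 → after 1×micro: -2; S1 reads c1=-1 → after 3×micro: 0 ⇒ (c0=-2, c1=0)
macro 5: S0 reads c1=0 → after 1×micro: 0; S1 reads c1=0 → after 3×micro: -1 ⇒ (c0=0, c1=-1)
macro 6: S0 reads c1=-1 → after 1×micro: -2; S1 reads c1=-1 → after 3×micro: 0 ⇒ (c0=-2, c1=0)

S0 state at macro-step 2 = -2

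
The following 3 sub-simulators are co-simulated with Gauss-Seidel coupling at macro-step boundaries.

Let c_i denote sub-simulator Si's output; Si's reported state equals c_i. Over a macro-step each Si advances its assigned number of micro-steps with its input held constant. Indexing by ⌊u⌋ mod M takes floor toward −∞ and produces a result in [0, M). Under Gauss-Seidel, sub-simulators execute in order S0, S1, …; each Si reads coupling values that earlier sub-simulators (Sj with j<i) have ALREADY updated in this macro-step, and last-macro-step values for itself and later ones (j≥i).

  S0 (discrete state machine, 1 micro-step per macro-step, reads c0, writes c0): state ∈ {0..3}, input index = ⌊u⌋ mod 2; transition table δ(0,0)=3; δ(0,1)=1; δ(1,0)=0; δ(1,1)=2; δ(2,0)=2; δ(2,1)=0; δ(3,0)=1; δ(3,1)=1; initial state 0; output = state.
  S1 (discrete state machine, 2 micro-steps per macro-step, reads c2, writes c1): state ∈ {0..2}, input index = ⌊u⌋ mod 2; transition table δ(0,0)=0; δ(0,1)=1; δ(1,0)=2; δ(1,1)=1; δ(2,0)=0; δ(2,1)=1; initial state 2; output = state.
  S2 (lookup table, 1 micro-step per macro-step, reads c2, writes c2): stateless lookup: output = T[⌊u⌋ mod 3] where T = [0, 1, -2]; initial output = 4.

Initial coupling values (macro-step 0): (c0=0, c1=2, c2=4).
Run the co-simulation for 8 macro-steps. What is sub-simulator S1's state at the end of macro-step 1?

macro 1: S0 reads c0=0 → after 1×micro: 3; S1 reads c2=4 → after 2×micro: 0; S2 reads c2=4 → after 1×micro: 1 ⇒ (c0=3, c1=0, c2=1)
macro 2: S0 reads c0=3 → after 1×micro: 1; S1 reads c2=1 → after 2×micro: 1; S2 reads c2=1 → after 1×micro: 1 ⇒ (c0=1, c1=1, c2=1)
macro 3: S0 reads c0=1 → after 1×micro: 2; S1 reads c2=1 → after 2×micro: 1; S2 reads c2=1 → after 1×micro: 1 ⇒ (c0=2, c1=1, c2=1)
macro 4: S0 reads c0=2 → after 1×micro: 2; S1 reads c2=1 → after 2×micro: 1; S2 reads c2=1 → after 1×micro: 1 ⇒ (c0=2, c1=1, c2=1)
macro 5: S0 reads c0=2 → after 1×micro: 2; S1 reads c2=1 → after 2×micro: 1; S2 reads c2=1 → after 1×micro: 1 ⇒ (c0=2, c1=1, c2=1)
macro 6: S0 reads c0=2 → after 1×micro: 2; S1 reads c2=1 → after 2×micro: 1; S2 reads c2=1 → after 1×micro: 1 ⇒ (c0=2, c1=1, c2=1)
macro 7: S0 reads c0=2 → after 1×micro: 2; S1 reads c2=1 → after 2×micro: 1; S2 reads c2=1 → after 1×micro: 1 ⇒ (c0=2, c1=1, c2=1)
macro 8: S0 reads c0=2 → after 1×micro: 2; S1 reads c2=1 → after 2×micro: 1; S2 reads c2=1 → after 1×micro: 1 ⇒ (c0=2, c1=1, c2=1)

S1 state at macro-step 1 = 0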